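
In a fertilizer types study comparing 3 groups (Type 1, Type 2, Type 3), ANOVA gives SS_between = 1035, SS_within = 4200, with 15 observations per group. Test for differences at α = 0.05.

df_between = 2, df_within = 42. F = MS_between/MS_within = 517.5/100.0 = 5.175. F_crit ≈ 3.22. Reject H₀. At least one mean differs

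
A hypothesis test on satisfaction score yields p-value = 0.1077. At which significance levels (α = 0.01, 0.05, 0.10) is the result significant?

p = 0.1077. Not significant at any of the given levels.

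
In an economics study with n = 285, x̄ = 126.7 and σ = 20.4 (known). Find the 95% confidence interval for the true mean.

CI = x̄ ± z*(σ/√n) = 126.7 ± 1.96(20.4/√285) = 126.7 ± 2.37 = (124.33, 129.07)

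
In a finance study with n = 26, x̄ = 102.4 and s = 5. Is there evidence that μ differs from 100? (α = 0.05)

t = (x̄ - μ₀)/(s/√n) = (102.4 - 100)/(5/√26) = 2.448. df = 25, critical t = ±2.06. Reject H₀.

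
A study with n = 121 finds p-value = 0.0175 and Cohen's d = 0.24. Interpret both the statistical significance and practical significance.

Statistically significant (p = 0.0175 < 0.05). Cohen's d = 0.24 indicates a small effect size. Both statistical and practical significance should be considered.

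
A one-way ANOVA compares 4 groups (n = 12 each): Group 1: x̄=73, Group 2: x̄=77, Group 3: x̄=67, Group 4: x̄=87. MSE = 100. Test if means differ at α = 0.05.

Grand mean = 76.0. SS_between = 2544.0, MS_between = 848.0. F = 8.48, F_crit ≈ 2.816. Reject H₀.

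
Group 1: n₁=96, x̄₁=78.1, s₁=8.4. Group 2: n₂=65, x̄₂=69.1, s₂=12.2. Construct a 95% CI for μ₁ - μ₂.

Difference = 9.0. SE = √(8.4²/96 + 12.2²/65) = 1.739. CI = (5.59, 12.41)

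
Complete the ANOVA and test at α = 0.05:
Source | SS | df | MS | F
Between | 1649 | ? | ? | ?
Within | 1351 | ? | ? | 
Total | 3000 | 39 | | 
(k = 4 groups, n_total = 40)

df_between = 3, df_within = 36. MS_between = 549.67, MS_within = 37.53. F = 14.647, F_crit ≈ 2.866. Reject H₀.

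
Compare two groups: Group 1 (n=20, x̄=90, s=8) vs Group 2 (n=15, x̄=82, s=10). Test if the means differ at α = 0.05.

Pooled sp = 8.9. t = 2.631, df = 33. Critical t = ±2.035. Reject H₀.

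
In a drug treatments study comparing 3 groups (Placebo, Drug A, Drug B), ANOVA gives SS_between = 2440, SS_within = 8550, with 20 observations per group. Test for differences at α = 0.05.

df_between = 2, df_within = 57. F = MS_between/MS_within = 1220.0/150.0 = 8.133. F_crit ≈ 3.159. Reject H₀. At least one mean differs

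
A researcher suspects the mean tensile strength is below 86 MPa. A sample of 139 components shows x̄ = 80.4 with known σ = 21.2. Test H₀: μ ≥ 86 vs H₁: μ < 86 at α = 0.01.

z = -3.114. Critical value: -2.33. Reject H₀.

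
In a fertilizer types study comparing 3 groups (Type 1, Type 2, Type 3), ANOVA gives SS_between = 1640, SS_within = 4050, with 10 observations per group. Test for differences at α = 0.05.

df_between = 2, df_within = 27. F = MS_between/MS_within = 820.0/150.0 = 5.467. F_crit ≈ 3.354. Reject H₀. At least one mean differs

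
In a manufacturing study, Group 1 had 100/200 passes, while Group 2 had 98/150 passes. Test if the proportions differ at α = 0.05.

p̂₁ = 0.5, p̂₂ = 0.653, pooled p̂ = 0.566. z = -2.864. Critical: ±1.96. Reject H₀.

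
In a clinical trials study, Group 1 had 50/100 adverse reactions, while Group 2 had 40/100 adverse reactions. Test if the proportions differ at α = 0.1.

p̂₁ = 0.5, p̂₂ = 0.4, pooled p̂ = 0.45. z = 1.421. Critical: ±1.645. Fail to reject H₀.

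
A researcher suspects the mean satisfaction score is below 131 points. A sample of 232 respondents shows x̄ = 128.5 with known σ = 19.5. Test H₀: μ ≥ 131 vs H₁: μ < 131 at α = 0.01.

z = -1.953. Critical value: -2.33. Fail to reject H₀.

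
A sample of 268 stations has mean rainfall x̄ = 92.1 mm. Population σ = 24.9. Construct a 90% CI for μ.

CI = x̄ ± z*(σ/√n) = 92.1 ± 1.645(24.9/√268) = 92.1 ± 2.5 = (89.6, 94.6)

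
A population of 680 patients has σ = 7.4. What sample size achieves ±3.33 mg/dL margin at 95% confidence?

Without FPC: n₀ = (1.96×7.4/3.33)² = 18.971. With FPC: n = n₀N/(n₀+N-1) = 18.5 → n = 19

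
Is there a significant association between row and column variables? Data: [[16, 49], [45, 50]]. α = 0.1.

χ² = 8.47. df = 1, critical = 2.706. Reject H₀. Variables are dependent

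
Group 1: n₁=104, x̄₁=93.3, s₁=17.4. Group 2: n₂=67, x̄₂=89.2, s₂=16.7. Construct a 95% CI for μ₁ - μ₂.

Difference = 4.1. SE = √(17.4²/104 + 16.7²/67) = 2.66. CI = (-1.11, 9.31)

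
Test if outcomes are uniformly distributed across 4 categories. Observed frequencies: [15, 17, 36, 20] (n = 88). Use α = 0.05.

Expected = 22 each. χ² = Σ(O-E)²/E = 12.455. df = 3, critical value = 7.815. Reject H₀.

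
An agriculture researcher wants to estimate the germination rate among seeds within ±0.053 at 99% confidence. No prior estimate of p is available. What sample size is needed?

Conservative approach: use p = 0.5 (maximizes p(1-p) = 0.25). n = z²(0.25)/E² = 2.576²×0.25/0.053² = 590.6 → n = 591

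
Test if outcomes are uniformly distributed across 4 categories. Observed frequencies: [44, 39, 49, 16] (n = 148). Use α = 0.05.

Expected = 37 each. χ² = Σ(O-E)²/E = 17.243. df = 3, critical value = 7.815. Reject H₀.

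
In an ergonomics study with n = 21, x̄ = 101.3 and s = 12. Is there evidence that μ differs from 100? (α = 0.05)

t = (x̄ - μ₀)/(s/√n) = (101.3 - 100)/(12/√21) = 0.496. df = 20, critical t = ±2.086. Fail to reject H₀.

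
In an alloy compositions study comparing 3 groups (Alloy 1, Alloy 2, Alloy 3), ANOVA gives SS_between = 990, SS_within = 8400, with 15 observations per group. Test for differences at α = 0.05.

df_between = 2, df_within = 42. F = MS_between/MS_within = 495.0/200.0 = 2.475. F_crit ≈ 3.22. Fail to reject H₀.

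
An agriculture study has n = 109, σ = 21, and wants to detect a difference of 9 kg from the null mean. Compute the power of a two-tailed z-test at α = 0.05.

SE = σ/√n = 21/√109 = 2.011. Non-centrality λ = d/SE = 9/2.011 = 4.474. Power ≈ Φ(λ - z_{α/2}) = Φ(4.474 - 1.96) = Φ(2.514) = 0.994.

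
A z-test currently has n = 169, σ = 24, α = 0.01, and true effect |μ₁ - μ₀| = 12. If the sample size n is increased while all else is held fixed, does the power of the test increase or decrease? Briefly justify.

Power increases: a larger n shrinks the standard error σ/√n, moving the sampling distribution under H₁ further from the critical value.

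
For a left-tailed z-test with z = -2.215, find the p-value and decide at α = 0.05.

p = P(Z < -2.215) = Φ(-2.215) ≈ 0.0134. Since p < 0.05, reject H₀ (significant) at α = 0.05.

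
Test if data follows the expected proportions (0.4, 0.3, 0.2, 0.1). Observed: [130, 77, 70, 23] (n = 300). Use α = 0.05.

Expected: [120.0, 90.0, 60.0, 30.0]. χ² = 6.011. df = 3, critical = 7.815. Fail to reject H₀.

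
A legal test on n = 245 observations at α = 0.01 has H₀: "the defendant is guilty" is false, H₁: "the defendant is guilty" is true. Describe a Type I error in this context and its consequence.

Type I error: rejecting H₀ when it is true — concluding that the defendant is guilty when in fact it is not. Consequence: convicting an innocent person.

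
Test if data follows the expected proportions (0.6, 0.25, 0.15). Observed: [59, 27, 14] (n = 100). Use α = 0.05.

Expected: [60.0, 25.0, 15.0]. χ² = 0.243. df = 2, critical = 5.991. Fail to reject H₀.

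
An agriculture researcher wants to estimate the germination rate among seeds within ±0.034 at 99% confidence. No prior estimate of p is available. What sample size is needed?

Conservative approach: use p = 0.5 (maximizes p(1-p) = 0.25). n = z²(0.25)/E² = 2.576²×0.25/0.034² = 1435.1 → n = 1436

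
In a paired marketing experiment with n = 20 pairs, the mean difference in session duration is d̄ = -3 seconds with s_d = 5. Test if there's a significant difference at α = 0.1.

t = d̄/(s_d/√n) = -3/(5/√20) = -2.683. df = 19, critical t = ±1.729. Reject H₀.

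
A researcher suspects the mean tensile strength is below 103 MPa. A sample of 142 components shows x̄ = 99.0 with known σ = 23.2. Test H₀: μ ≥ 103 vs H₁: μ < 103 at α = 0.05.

z = -2.055. Critical value: -1.645. Reject H₀.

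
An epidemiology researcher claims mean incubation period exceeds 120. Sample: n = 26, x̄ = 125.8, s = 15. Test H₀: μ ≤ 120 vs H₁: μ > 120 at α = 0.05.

t = (125.8 - 120)/(15/√26) = 1.972, df = 25. Critical t = 1.708. Reject H₀.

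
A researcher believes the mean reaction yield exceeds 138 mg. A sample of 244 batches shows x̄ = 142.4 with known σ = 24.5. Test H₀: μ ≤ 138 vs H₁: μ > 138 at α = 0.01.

z = 2.805. Critical value: 2.33. Reject H₀.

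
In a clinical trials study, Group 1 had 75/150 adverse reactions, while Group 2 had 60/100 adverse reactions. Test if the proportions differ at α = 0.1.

p̂₁ = 0.5, p̂₂ = 0.6, pooled p̂ = 0.54. z = -1.554. Critical: ±1.645. Fail to reject H₀.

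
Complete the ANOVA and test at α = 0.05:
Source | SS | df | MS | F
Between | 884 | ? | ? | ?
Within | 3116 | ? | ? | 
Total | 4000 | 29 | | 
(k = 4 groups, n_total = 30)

df_between = 3, df_within = 26. MS_between = 294.67, MS_within = 119.85. F = 2.459, F_crit ≈ 2.975. Fail to reject H₀.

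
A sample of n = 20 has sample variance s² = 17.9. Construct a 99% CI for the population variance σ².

df = 19. χ²_{0.005} = 38.582, χ²_{0.995} = 6.844. CI for σ² = ((n-1)s²/χ²_{α/2}, (n-1)s²/χ²_{1-α/2}) = (19·17.9/38.582, 19·17.9/6.844) = (8.81, 49.69)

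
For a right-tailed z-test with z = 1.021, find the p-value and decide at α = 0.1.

p = P(Z > 1.021) = 1 - Φ(1.021) ≈ 0.1536. Since p ≥ 0.1, fail to reject H₀ (not significant) at α = 0.1.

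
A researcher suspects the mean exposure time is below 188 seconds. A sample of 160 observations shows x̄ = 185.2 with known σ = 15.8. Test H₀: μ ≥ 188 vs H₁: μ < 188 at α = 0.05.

z = -2.242. Critical value: -1.645. Reject H₀.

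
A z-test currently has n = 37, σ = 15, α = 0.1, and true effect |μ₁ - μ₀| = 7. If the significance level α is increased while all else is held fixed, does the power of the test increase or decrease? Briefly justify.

Power increases: a larger α lowers the critical value, so more of the H₁ sampling distribution falls in the rejection region.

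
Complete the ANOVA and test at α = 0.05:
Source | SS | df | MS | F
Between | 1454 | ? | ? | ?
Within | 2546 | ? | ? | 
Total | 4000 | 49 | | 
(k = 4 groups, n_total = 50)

df_between = 3, df_within = 46. MS_between = 484.67, MS_within = 55.35. F = 8.757, F_crit ≈ 2.807. Reject H₀.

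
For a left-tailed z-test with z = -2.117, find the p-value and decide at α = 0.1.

p = P(Z < -2.117) = Φ(-2.117) ≈ 0.0171. Since p < 0.1, reject H₀ (significant) at α = 0.1.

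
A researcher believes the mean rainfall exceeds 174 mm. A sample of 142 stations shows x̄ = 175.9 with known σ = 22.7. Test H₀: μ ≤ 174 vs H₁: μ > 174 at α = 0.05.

z = 0.997. Critical value: 1.645. Fail to reject H₀.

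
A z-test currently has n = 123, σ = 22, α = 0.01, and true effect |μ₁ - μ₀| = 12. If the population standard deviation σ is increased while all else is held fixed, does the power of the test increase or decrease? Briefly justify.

Power decreases: a larger σ inflates the standard error σ/√n, pulling the sampling distribution under H₁ back toward the critical value.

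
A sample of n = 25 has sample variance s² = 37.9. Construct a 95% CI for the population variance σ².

df = 24. χ²_{0.025} = 39.364, χ²_{0.975} = 12.401. CI for σ² = ((n-1)s²/χ²_{α/2}, (n-1)s²/χ²_{1-α/2}) = (24·37.9/39.364, 24·37.9/12.401) = (23.11, 73.35)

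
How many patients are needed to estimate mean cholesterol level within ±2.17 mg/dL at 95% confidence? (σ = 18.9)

n = (z*σ/E)² = (1.96×18.9/2.17)² = 291.4 → n = 292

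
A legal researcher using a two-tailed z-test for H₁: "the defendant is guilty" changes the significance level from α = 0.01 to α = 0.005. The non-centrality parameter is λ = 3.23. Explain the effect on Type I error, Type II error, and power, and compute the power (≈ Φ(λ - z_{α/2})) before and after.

Decreasing α from 0.01 to 0.005:
• Type I error rate decreases (α is the Type I rate by definition).
• Critical value moves from z_{α/2} = 2.576 to 2.807, so power = Φ(λ - z_{α/2}) goes from Φ(3.23 - 2.576) = 0.743 to Φ(3.23 - 2.807) = 0.664.
• Type II error rate β = 1 - power therefore increases (0.257 → 0.336).
Appropriate when false positives are costly — here, convicting an innocent person.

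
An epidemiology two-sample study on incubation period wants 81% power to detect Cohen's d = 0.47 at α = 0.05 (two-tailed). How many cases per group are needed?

z_{α/2} = 1.96, z_β = Φ⁻¹(0.81) = 0.878. For small effect (d = 0.47): n per group = 2(z_{α/2} + z_β)²/d² = 2(1.96 + 0.878)²/0.47² = 72.9 → 73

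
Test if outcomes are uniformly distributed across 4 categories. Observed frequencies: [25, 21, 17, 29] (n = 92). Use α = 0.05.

Expected = 23 each. χ² = Σ(O-E)²/E = 3.478. df = 3, critical value = 7.815. Fail to reject H₀.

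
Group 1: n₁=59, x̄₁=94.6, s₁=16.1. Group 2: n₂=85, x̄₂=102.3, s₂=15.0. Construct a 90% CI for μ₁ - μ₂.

Difference = -7.7. SE = √(16.1²/59 + 15.0²/85) = 2.653. CI = (-12.06, -3.34)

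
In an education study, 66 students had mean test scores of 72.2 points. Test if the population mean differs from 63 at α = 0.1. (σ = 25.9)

z = (x̄ - μ₀)/(σ/√n) = (72.2 - 63)/(25.9/√66) = 2.886. Critical value: ±1.645. Since |2.886| > 1.645, Reject H₀.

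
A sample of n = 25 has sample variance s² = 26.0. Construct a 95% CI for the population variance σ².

df = 24. χ²_{0.025} = 39.364, χ²_{0.975} = 12.401. CI for σ² = ((n-1)s²/χ²_{α/2}, (n-1)s²/χ²_{1-α/2}) = (24·26.0/39.364, 24·26.0/12.401) = (15.85, 50.32)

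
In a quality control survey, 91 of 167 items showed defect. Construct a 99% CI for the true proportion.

p̂ = 0.545. CI = p̂ ± z*√(p̂(1-p̂)/n) = (0.446, 0.644)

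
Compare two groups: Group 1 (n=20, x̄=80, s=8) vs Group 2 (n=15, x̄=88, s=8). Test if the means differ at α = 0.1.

Pooled sp = 8.0. t = -2.928, df = 33. Critical t = ±1.692. Reject H₀.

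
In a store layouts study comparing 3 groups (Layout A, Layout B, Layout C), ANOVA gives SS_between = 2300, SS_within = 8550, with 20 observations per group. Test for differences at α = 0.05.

df_between = 2, df_within = 57. F = MS_between/MS_within = 1150.0/150.0 = 7.667. F_crit ≈ 3.159. Reject H₀. At least one mean differs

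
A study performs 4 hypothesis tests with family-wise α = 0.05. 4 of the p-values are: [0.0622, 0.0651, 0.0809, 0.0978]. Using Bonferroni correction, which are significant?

Bonferroni α = 0.05/4 = 0.0125. None of the given p-values are significant.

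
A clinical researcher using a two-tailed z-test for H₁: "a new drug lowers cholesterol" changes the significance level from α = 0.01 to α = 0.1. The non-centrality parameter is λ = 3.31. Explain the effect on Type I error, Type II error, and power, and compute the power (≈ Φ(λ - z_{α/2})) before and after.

Increasing α from 0.01 to 0.1:
• Type I error rate increases (α is the Type I rate by definition).
• Critical value moves from z_{α/2} = 2.576 to 1.645, so power = Φ(λ - z_{α/2}) goes from Φ(3.31 - 2.576) = 0.769 to Φ(3.31 - 1.645) = 0.952.
• Type II error rate β = 1 - power therefore decreases (0.231 → 0.048).
Appropriate when false negatives are costly — here, shelving an effective drug — patients miss out on a treatment that would have helped.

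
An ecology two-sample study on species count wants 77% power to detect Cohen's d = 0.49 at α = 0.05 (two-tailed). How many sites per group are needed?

z_{α/2} = 1.96, z_β = Φ⁻¹(0.77) = 0.739. For small effect (d = 0.49): n per group = 2(z_{α/2} + z_β)²/d² = 2(1.96 + 0.739)²/0.49² = 60.7 → 61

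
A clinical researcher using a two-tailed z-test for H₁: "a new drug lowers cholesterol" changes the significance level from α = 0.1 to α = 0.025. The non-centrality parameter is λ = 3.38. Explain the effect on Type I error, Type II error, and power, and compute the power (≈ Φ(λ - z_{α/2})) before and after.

Decreasing α from 0.1 to 0.025:
• Type I error rate decreases (α is the Type I rate by definition).
• Critical value moves from z_{α/2} = 1.645 to 2.241, so power = Φ(λ - z_{α/2}) goes from Φ(3.38 - 1.645) = 0.959 to Φ(3.38 - 2.241) = 0.873.
• Type II error rate β = 1 - power therefore increases (0.041 → 0.127).
Appropriate when false positives are costly — here, approving an ineffective drug — patients take a useless medication and may skip effective alternatives.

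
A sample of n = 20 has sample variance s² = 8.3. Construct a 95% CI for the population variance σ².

df = 19. χ²_{0.025} = 32.852, χ²_{0.975} = 8.907. CI for σ² = ((n-1)s²/χ²_{α/2}, (n-1)s²/χ²_{1-α/2}) = (19·8.3/32.852, 19·8.3/8.907) = (4.8, 17.71)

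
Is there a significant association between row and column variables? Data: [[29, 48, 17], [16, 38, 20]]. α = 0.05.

χ² = 2.821. df = 2, critical = 5.991. Fail to reject H₀. No evidence of dependence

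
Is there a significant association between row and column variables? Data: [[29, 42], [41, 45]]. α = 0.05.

χ² = 0.734. df = 1, critical = 3.841. Fail to reject H₀. No evidence of dependence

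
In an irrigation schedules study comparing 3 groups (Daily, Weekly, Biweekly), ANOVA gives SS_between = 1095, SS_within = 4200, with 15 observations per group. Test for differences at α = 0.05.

df_between = 2, df_within = 42. F = MS_between/MS_within = 547.5/100.0 = 5.475. F_crit ≈ 3.22. Reject H₀. At least one mean differs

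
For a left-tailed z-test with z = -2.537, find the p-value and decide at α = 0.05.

p = P(Z < -2.537) = Φ(-2.537) ≈ 0.0056. Since p < 0.05, reject H₀ (significant) at α = 0.05.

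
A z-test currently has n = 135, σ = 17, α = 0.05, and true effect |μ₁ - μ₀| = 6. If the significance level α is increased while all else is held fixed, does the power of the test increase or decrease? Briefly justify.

Power increases: a larger α lowers the critical value, so more of the H₁ sampling distribution falls in the rejection region.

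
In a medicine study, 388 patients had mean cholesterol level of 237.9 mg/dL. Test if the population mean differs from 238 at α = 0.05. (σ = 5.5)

z = (x̄ - μ₀)/(σ/√n) = (237.9 - 238)/(5.5/√388) = -0.358. Critical value: ±1.96. Since |-0.358| ≤ 1.96, Fail to reject H₀.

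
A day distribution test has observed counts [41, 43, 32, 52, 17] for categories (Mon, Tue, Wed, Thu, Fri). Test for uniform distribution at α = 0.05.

Expected = 37 each. χ² = Σ(O-E)²/E = 18.973. df = 4, critical value = 9.488. Reject H₀.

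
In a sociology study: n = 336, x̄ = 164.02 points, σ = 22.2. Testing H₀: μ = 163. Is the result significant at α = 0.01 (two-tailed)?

z = (164.02 - 163)/(22.2/√336) = 0.842. Since |z| ≤ 2.576, not significant at α = 0.01.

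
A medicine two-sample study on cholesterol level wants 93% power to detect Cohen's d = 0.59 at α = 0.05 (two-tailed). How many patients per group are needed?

z_{α/2} = 1.96, z_β = Φ⁻¹(0.93) = 1.476. For medium effect (d = 0.59): n per group = 2(z_{α/2} + z_β)²/d² = 2(1.96 + 1.476)²/0.59² = 67.8 → 68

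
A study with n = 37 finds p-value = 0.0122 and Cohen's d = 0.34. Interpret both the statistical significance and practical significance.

Statistically significant (p = 0.0122 < 0.05). Cohen's d = 0.34 indicates a small effect size. Both statistical and practical significance should be considered.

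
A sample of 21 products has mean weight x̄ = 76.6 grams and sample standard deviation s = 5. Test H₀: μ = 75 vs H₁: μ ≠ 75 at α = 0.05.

t = (x̄ - μ₀)/(s/√n) = (76.6 - 75)/(5/√21) = 1.466. df = 20, critical t = ±2.086. Fail to reject H₀.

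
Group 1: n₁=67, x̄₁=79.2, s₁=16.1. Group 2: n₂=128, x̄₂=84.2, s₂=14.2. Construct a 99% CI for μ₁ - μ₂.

Difference = -5.0. SE = √(16.1²/67 + 14.2²/128) = 2.333. CI = (-11.01, 1.01)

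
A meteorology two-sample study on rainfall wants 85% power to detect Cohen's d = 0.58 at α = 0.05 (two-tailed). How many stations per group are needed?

z_{α/2} = 1.96, z_β = Φ⁻¹(0.85) = 1.036. For medium effect (d = 0.58): n per group = 2(z_{α/2} + z_β)²/d² = 2(1.96 + 1.036)²/0.58² = 53.4 → 54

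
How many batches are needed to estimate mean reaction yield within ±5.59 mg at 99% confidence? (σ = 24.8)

n = (z*σ/E)² = (2.576×24.8/5.59)² = 130.6 → n = 131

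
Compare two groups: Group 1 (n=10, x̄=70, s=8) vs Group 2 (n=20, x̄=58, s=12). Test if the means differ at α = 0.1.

Pooled sp = 10.88. t = 2.849, df = 28. Critical t = ±1.701. Reject H₀.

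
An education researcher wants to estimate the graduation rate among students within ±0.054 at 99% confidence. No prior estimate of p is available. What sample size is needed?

Conservative approach: use p = 0.5 (maximizes p(1-p) = 0.25). n = z²(0.25)/E² = 2.576²×0.25/0.054² = 568.9 → n = 569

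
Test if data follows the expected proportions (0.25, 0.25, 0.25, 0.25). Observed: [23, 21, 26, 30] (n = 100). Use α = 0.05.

Expected: [25.0, 25.0, 25.0, 25.0]. χ² = 1.84. df = 3, critical = 7.815. Fail to reject H₀.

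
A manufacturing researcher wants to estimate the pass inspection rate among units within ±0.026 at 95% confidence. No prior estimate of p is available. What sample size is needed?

Conservative approach: use p = 0.5 (maximizes p(1-p) = 0.25). n = z²(0.25)/E² = 1.96²×0.25/0.026² = 1420.7 → n = 1421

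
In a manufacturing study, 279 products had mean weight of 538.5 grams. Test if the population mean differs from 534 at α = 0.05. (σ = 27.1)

z = (x̄ - μ₀)/(σ/√n) = (538.5 - 534)/(27.1/√279) = 2.774. Critical value: ±1.96. Since |2.774| > 1.96, Reject H₀.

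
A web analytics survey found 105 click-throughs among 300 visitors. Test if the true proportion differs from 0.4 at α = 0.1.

p̂ = 0.35, p₀ = 0.4. z = (p̂ - p₀)/√(p₀(1-p₀)/n) = -1.768. Critical: ±1.645. Reject H₀.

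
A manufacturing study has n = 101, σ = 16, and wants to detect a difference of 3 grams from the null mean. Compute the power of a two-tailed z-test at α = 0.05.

SE = σ/√n = 16/√101 = 1.592. Non-centrality λ = d/SE = 3/1.592 = 1.884. Power ≈ Φ(λ - z_{α/2}) = Φ(1.884 - 1.96) = Φ(-0.076) = 0.47.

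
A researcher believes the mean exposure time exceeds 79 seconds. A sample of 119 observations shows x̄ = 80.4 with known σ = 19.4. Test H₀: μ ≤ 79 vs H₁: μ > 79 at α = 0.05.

z = 0.787. Critical value: 1.645. Fail to reject H₀.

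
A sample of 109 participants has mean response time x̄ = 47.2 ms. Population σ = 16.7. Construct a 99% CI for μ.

CI = x̄ ± z*(σ/√n) = 47.2 ± 2.576(16.7/√109) = 47.2 ± 4.12 = (43.08, 51.32)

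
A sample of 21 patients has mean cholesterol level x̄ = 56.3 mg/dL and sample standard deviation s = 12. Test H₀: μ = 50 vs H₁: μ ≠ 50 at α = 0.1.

t = (x̄ - μ₀)/(s/√n) = (56.3 - 50)/(12/√21) = 2.406. df = 20, critical t = ±1.725. Reject H₀.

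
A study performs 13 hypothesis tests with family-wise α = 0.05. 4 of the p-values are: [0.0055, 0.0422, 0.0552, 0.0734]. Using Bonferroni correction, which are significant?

Bonferroni α = 0.05/13 = 0.00385. None of the given p-values are significant.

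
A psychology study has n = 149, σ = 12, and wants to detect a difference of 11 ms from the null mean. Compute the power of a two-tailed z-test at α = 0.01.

SE = σ/√n = 12/√149 = 0.983. Non-centrality λ = d/SE = 11/0.983 = 11.189. Power ≈ Φ(λ - z_{α/2}) = Φ(11.189 - 2.576) = Φ(8.613) = 1.0.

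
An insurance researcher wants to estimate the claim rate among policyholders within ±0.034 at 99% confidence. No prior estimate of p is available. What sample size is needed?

Conservative approach: use p = 0.5 (maximizes p(1-p) = 0.25). n = z²(0.25)/E² = 2.576²×0.25/0.034² = 1435.1 → n = 1436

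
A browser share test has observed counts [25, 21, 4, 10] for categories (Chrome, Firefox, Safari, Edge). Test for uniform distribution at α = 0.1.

Expected = 15 each. χ² = Σ(O-E)²/E = 18.8. df = 3, critical value = 6.251. Reject H₀.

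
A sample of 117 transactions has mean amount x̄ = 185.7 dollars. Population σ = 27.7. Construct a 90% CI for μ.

CI = x̄ ± z*(σ/√n) = 185.7 ± 1.645(27.7/√117) = 185.7 ± 4.21 = (181.49, 189.91)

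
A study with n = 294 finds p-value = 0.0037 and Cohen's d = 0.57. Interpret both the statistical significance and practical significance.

Statistically significant (p = 0.0037 < 0.05). Cohen's d = 0.57 indicates a medium effect size. Both statistical and practical significance should be considered.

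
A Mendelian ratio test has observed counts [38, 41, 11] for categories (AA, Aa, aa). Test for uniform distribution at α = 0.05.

Expected = 30 each. χ² = Σ(O-E)²/E = 18.2. df = 2, critical value = 5.991. Reject H₀.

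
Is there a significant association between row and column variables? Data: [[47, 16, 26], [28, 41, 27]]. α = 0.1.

χ² = 15.555. df = 2, critical = 4.605. Reject H₀. Variables are dependent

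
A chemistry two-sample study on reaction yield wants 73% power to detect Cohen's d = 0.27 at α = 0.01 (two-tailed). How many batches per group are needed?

z_{α/2} = 2.576, z_β = Φ⁻¹(0.73) = 0.613. For small effect (d = 0.27): n per group = 2(z_{α/2} + z_β)²/d² = 2(2.576 + 0.613)²/0.27² = 279.005 → 280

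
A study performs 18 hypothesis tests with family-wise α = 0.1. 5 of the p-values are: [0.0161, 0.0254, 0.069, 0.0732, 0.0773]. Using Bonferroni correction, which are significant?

Bonferroni α = 0.1/18 = 0.00556. None of the given p-values are significant.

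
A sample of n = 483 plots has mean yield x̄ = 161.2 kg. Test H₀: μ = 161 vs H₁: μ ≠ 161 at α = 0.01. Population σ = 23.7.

z = (x̄ - μ₀)/(σ/√n) = (161.2 - 161)/(23.7/√483) = 0.185. Critical value: ±2.576. Since |0.185| ≤ 2.576, Fail to reject H₀.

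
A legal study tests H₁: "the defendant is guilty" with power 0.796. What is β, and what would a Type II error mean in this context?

β = 1 - power = 1 - 0.796 = 0.204. A Type II error is failing to reject H₀ when H₀ is false (false negative) — here, failing to conclude that the defendant is guilty when in fact it is true. Consequence: acquitting a guilty person.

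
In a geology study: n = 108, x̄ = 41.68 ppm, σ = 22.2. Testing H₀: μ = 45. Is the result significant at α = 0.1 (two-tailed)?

z = (41.68 - 45)/(22.2/√108) = -1.554. Since |z| ≤ 1.645, not significant at α = 0.1.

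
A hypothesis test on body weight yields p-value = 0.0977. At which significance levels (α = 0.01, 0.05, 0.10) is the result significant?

p = 0.0977. Significant at: α = 0.1.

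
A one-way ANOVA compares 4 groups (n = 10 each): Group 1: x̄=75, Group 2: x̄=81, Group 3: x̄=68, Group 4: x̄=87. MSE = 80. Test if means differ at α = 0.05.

Grand mean = 77.75. SS_between = 1987.5, MS_between = 662.5. F = 8.281, F_crit ≈ 2.866. Reject H₀.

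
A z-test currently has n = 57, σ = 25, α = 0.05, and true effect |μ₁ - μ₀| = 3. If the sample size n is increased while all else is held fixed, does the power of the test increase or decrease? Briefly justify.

Power increases: a larger n shrinks the standard error σ/√n, moving the sampling distribution under H₁ further from the critical value.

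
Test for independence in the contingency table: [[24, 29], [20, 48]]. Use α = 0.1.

χ² = 3.242. df = 1, critical = 2.706. Reject H₀. Variables are dependent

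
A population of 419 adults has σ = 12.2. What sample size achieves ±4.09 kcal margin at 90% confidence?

Without FPC: n₀ = (1.645×12.2/4.09)² = 24.077. With FPC: n = n₀N/(n₀+N-1) = 22.8 → n = 23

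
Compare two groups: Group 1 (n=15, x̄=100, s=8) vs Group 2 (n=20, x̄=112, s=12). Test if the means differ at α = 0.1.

Pooled sp = 10.49. t = -3.349, df = 33. Critical t = ±1.692. Reject H₀.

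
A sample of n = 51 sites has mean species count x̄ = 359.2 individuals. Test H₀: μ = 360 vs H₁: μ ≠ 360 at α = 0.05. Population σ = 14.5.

z = (x̄ - μ₀)/(σ/√n) = (359.2 - 360)/(14.5/√51) = -0.394. Critical value: ±1.96. Since |-0.394| ≤ 1.96, Fail to reject H₀.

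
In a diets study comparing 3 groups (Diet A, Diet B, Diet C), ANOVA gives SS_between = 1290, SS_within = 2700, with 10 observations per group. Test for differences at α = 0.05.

df_between = 2, df_within = 27. F = MS_between/MS_within = 645.0/100.0 = 6.45. F_crit ≈ 3.354. Reject H₀. At least one mean differs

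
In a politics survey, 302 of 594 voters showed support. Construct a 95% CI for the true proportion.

p̂ = 0.508. CI = p̂ ± z*√(p̂(1-p̂)/n) = (0.468, 0.549)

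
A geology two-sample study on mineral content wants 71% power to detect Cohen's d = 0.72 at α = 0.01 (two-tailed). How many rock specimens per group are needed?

z_{α/2} = 2.576, z_β = Φ⁻¹(0.71) = 0.553. For medium effect (d = 0.72): n per group = 2(z_{α/2} + z_β)²/d² = 2(2.576 + 0.553)²/0.72² = 37.8 → 38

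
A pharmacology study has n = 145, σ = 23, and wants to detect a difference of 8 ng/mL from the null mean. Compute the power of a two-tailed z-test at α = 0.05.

SE = σ/√n = 23/√145 = 1.91. Non-centrality λ = d/SE = 8/1.91 = 4.188. Power ≈ Φ(λ - z_{α/2}) = Φ(4.188 - 1.96) = Φ(2.228) = 0.987.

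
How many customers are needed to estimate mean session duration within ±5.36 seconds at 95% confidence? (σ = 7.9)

n = (z*σ/E)² = (1.96×7.9/5.36)² = 8.3 → n = 9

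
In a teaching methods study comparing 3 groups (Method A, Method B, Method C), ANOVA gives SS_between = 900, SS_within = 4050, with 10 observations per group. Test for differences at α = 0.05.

df_between = 2, df_within = 27. F = MS_between/MS_within = 450.0/150.0 = 3.0. F_crit ≈ 3.354. Fail to reject H₀.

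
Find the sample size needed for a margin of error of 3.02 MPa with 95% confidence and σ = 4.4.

n = (z*σ/E)² = (1.96×4.4/3.02)² = 8.2 → n = 9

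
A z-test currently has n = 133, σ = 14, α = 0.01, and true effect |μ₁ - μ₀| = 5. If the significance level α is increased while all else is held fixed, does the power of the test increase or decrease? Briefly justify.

Power increases: a larger α lowers the critical value, so more of the H₁ sampling distribution falls in the rejection region.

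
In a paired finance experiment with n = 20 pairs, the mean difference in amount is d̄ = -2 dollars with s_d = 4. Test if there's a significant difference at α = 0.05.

t = d̄/(s_d/√n) = -2/(4/√20) = -2.236. df = 19, critical t = ±2.093. Reject H₀.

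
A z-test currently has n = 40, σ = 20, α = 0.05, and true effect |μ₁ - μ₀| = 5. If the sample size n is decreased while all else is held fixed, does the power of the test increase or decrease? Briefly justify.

Power decreases: a smaller n inflates the standard error σ/√n, pulling the sampling distribution under H₁ back toward the critical value.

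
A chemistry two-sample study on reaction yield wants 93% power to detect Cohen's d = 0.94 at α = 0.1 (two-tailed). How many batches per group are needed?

z_{α/2} = 1.645, z_β = Φ⁻¹(0.93) = 1.476. For large effect (d = 0.94): n per group = 2(z_{α/2} + z_β)²/d² = 2(1.645 + 1.476)²/0.94² = 22.05 → 23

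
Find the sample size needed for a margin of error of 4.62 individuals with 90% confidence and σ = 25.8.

n = (z*σ/E)² = (1.645×25.8/4.62)² = 84.4 → n = 85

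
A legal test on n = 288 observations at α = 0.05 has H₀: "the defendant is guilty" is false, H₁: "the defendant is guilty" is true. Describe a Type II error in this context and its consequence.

Type II error: failing to reject H₀ when it is false — concluding that the defendant is guilty is not supported when in fact it is. Consequence: acquitting a guilty person.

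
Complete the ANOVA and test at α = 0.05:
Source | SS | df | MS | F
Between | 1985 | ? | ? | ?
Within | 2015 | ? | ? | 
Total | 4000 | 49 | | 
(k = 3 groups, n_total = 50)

df_between = 2, df_within = 47. MS_between = 992.5, MS_within = 42.87. F = 23.15, F_crit ≈ 3.195. Reject H₀.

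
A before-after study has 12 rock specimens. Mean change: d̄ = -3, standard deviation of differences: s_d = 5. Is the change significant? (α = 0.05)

t = d̄/(s_d/√n) = -3/(5/√12) = -2.078. df = 11, critical t = ±2.201. Fail to reject H₀.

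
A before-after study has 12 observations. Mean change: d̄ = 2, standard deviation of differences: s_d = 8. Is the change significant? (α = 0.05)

t = d̄/(s_d/√n) = 2/(8/√12) = 0.866. df = 11, critical t = ±2.201. Fail to reject H₀.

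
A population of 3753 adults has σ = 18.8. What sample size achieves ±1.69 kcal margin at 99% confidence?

Without FPC: n₀ = (2.576×18.8/1.69)² = 821.172. With FPC: n = n₀N/(n₀+N-1) = 673.9 → n = 674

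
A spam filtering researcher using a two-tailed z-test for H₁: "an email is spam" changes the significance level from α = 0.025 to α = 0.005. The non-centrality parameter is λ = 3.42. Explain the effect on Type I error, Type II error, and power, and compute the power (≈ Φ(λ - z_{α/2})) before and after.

Decreasing α from 0.025 to 0.005:
• Type I error rate decreases (α is the Type I rate by definition).
• Critical value moves from z_{α/2} = 2.241 to 2.807, so power = Φ(λ - z_{α/2}) goes from Φ(3.42 - 2.241) = 0.881 to Φ(3.42 - 2.807) = 0.73.
• Type II error rate β = 1 - power therefore increases (0.119 → 0.27).
Appropriate when false positives are costly — here, a legitimate email is sent to the spam folder and the user misses it.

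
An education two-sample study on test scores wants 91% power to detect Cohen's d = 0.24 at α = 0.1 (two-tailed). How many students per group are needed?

z_{α/2} = 1.645, z_β = Φ⁻¹(0.91) = 1.341. For small effect (d = 0.24): n per group = 2(z_{α/2} + z_β)²/d² = 2(1.645 + 1.341)²/0.24² = 309.6 → 310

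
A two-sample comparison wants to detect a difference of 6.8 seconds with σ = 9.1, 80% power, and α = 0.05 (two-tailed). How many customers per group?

n per group = 2(z_α/2 + z_β)²σ²/d² = 2×(1.96 + 0.84)²×9.1²/6.8² = 28.1 → n = 29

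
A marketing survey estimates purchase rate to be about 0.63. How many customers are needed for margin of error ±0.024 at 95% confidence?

n = z²p(1-p)/E² = 1.96²×0.63×0.37/0.024² = 1554.6 → n = 1555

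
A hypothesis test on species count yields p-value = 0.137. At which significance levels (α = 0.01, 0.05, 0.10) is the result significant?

p = 0.137. Not significant at any of the given levels.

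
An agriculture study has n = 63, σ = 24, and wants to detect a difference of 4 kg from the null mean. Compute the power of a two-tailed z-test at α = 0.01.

SE = σ/√n = 24/√63 = 3.024. Non-centrality λ = d/SE = 4/3.024 = 1.323. Power ≈ Φ(λ - z_{α/2}) = Φ(1.323 - 2.576) = Φ(-1.253) = 0.105.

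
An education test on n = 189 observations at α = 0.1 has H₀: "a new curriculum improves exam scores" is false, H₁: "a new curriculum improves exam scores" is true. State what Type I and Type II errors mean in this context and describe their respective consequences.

Type I (false positive): concluding that a new curriculum improves exam scores when it is not — adopting a curriculum that gives no real benefit — disruption for nothing. Type II (false negative): failing to conclude that a new curriculum improves exam scores when it is — keeping the old curriculum when the new one would have helped students. Which is costlier depends on domain priorities and is a judgement call rather than a statistical fact.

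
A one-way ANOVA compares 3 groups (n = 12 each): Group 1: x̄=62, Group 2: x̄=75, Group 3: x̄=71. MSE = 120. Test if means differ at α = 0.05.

Grand mean = 69.33. SS_between = 1064.0, MS_between = 532.0. F = 4.433, F_crit ≈ 3.285. Reject H₀.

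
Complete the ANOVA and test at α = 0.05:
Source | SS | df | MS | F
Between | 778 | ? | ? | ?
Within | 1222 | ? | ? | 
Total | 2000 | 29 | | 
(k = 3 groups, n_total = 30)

df_between = 2, df_within = 27. MS_between = 389.0, MS_within = 45.26. F = 8.595, F_crit ≈ 3.354. Reject H₀.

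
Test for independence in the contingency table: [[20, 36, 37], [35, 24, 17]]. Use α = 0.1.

χ² = 12.313. df = 2, critical = 4.605. Reject H₀. Variables are dependent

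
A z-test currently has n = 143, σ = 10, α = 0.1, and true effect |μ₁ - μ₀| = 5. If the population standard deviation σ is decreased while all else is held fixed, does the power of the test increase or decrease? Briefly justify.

Power increases: a smaller σ shrinks the standard error σ/√n, moving the sampling distribution under H₁ further from the critical value.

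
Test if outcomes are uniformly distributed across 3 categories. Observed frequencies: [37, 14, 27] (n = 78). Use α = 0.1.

Expected = 26 each. χ² = Σ(O-E)²/E = 10.231. df = 2, critical value = 4.605. Reject H₀.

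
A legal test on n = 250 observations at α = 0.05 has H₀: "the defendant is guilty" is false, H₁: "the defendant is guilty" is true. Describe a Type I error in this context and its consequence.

Type I error: rejecting H₀ when it is true — concluding that the defendant is guilty when in fact it is not. Consequence: convicting an innocent person.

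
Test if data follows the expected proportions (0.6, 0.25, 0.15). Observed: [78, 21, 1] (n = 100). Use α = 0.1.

Expected: [60.0, 25.0, 15.0]. χ² = 19.107. df = 2, critical = 4.605. Reject H₀.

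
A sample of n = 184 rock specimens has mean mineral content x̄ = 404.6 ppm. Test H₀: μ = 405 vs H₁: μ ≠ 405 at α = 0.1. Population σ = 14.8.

z = (x̄ - μ₀)/(σ/√n) = (404.6 - 405)/(14.8/√184) = -0.367. Critical value: ±1.645. Since |-0.367| ≤ 1.645, Fail to reject H₀.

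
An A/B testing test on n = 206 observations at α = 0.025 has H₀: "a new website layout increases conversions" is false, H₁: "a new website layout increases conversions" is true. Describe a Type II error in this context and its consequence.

Type II error: failing to reject H₀ when it is false — concluding that a new website layout increases conversions is not supported when in fact it is. Consequence: discarding a layout that would have improved conversions — lost revenue.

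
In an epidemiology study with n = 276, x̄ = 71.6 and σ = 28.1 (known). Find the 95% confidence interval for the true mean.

CI = x̄ ± z*(σ/√n) = 71.6 ± 1.96(28.1/√276) = 71.6 ± 3.32 = (68.28, 74.92)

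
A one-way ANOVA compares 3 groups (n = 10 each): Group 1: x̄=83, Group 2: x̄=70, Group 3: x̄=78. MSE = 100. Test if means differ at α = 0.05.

Grand mean = 77.0. SS_between = 860.0, MS_between = 430.0. F = 4.3, F_crit ≈ 3.354. Reject H₀.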